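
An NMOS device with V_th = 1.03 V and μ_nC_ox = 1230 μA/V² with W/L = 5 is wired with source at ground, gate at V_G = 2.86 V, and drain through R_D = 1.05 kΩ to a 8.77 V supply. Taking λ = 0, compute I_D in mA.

V_GS = V_G = 2.86 V, so V_ov = 2.86 − 1.03 = 1.83 V.
k_n = μ_nC_ox · (W/L) = 6.15 mA/V².
Assume saturation: I_D = ½ k_n V_ov² = 0.5 × 6.15 × 1.83² = 10.3 mA, giving V_DS = V_DD − I_D R_D = 8.77 − 10.3 × 1.05 = -2.04 V.
But -2.04 V < V_ov = 1.83 V, so the device is actually in triode.
In triode I_D = k_n[V_ov V_DS − ½ V_DS²] and I_D = (V_DD − V_DS)/R_D. Equating: 3.23 V_DS² − 12.82 V_DS + 8.77 = 0, giving V_DS = 0.879 V (the root below V_ov).
I_D = (8.77 − 0.879) / 1.05 = 7.52 mA.

I_D = 7.52 mA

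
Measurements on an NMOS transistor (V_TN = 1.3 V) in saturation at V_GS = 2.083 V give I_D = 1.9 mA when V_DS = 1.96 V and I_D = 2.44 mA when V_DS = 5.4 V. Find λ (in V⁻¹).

λ = 0.0986 V⁻¹

With V_GS fixed, I_D ∝ (1 + λ V_DS) in saturation, so I_D2/I_D1 = (1 + λ V_DS2)/(1 + λ V_DS1).
2.44/1.9 = 1.284 = (1 + 5.4 λ)/(1 + 1.96 λ).
Solving: λ (I_D1 V_DS2 − I_D2 V_DS1) = I_D2 − I_D1, so λ = (2.44 − 1.9) / (1.9 × 5.4 − 2.44 × 1.96) = 0.54 / 5.48 = 0.0986 V⁻¹.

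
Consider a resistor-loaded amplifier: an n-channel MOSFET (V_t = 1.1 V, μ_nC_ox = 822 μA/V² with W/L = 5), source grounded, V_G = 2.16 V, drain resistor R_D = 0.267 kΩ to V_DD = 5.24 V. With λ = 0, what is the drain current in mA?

V_GS = V_G = 2.16 V, so V_ov = 2.16 − 1.1 = 1.06 V.
k_n = μ_nC_ox · (W/L) = 4.11 mA/V².
Assume saturation: I_D = ½ k_n V_ov² = 0.5 × 4.11 × 1.06² = 2.31 mA, giving V_DS = V_DD − I_D R_D = 5.24 − 2.31 × 0.267 = 4.62 V.
V_DS = 4.62 V ≥ V_ov = 1.06 V, confirming saturation.

I_D = 2.31 mA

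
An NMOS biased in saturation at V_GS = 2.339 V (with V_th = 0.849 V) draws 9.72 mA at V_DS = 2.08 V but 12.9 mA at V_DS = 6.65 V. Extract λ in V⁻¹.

λ = 0.0841 V⁻¹

With V_GS fixed, I_D ∝ (1 + λ V_DS) in saturation, so I_D2/I_D1 = (1 + λ V_DS2)/(1 + λ V_DS1).
12.9/9.72 = 1.327 = (1 + 6.65 λ)/(1 + 2.08 λ).
Solving: λ (I_D1 V_DS2 − I_D2 V_DS1) = I_D2 − I_D1, so λ = (12.9 − 9.72) / (9.72 × 6.65 − 12.9 × 2.08) = 3.18 / 37.8 = 0.0841 V⁻¹.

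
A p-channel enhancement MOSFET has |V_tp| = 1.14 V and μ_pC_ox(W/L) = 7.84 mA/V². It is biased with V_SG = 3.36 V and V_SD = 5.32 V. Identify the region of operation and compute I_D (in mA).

Saturation; I_D = 19.3 mA

V_ov = V_SG − |V_tp| = 3.36 − 1.14 = 2.22 V.
Since V_SD = 5.32 V ≥ V_ov = 2.22 V, the device is in saturation.
I_D = ½ k_p V_ov² = 0.5 × 7.84 × 2.22² = 19.3 mA.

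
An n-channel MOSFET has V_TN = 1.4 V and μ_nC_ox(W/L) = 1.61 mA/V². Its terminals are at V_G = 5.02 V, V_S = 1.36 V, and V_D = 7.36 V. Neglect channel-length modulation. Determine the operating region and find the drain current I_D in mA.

V_GS = V_G − V_S = 5.02 − 1.36 = 3.66 V; V_DS = V_D − V_S = 7.36 − 1.36 = 6 V.
V_ov = V_GS − V_TN = 3.66 − 1.4 = 2.26 V.
Since V_DS = 6 V ≥ V_ov = 2.26 V, the device is in saturation.
I_D = ½ k_n V_ov² = 0.5 × 1.61 × 2.26² = 4.11 mA.

Saturation; I_D = 4.11 mA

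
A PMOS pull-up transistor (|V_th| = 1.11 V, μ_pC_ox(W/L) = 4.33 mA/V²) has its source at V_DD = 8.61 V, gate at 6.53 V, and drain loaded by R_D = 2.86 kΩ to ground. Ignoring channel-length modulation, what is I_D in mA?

I_D = 2.04 mA

V_SG = V_DD − V_G = 8.61 − 6.53 = 2.08 V, so V_ov = 2.08 − 1.11 = 0.97 V.
Assume saturation: I_D = ½ k_p V_ov² = 0.5 × 4.33 × 0.97² = 2.04 mA, giving V_SD = V_DD − I_D R_D = 8.61 − 2.04 × 2.86 = 2.78 V.
V_SD = 2.78 V ≥ V_ov = 0.97 V, confirming saturation.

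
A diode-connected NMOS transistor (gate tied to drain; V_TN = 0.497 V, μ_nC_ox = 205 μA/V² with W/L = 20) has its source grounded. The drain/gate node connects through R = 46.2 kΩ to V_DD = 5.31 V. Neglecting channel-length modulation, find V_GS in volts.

V_GS = 0.717 V

With gate tied to drain, V_GS = V_DS ≥ V_GS − V_TN, so the device is in saturation.
k_n = μ_nC_ox · (W/L) = 4.1 mA/V².
KCL at the drain: ½ k_n (V_GS − V_TN)² = (V_DD − V_GS)/R.
Let x = V_GS − 0.497. Then 94.7 x² + x − 4.813 = 0, giving x = 0.22 V (positive root), so V_GS = 0.717 V.
I_D = (V_DD − V_GS)/R = (5.31 − 0.717) / 46.2 = 0.0994 mA.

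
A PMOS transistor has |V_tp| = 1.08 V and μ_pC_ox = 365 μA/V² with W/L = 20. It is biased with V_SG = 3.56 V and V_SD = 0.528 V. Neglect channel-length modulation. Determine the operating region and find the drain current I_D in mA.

k_p = μ_pC_ox · (W/L) = 7.3 mA/V².
V_ov = V_SG − |V_tp| = 3.56 − 1.08 = 2.48 V.
Since V_SD = 0.528 V < V_ov = 2.48 V, the device is in the triode region.
I_D = k_p [V_ov · V_SD − ½ V_SD²] = 7.3 × [2.48 × 0.528 − 0.5 × 0.528²] = 8.54 mA.

Triode; I_D = 8.54 mA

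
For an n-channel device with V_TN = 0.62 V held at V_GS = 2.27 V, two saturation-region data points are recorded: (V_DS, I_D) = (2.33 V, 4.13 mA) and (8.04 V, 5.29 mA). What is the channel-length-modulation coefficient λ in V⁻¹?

λ = 0.0556 V⁻¹

With V_GS fixed, I_D ∝ (1 + λ V_DS) in saturation, so I_D2/I_D1 = (1 + λ V_DS2)/(1 + λ V_DS1).
5.29/4.13 = 1.281 = (1 + 8.04 λ)/(1 + 2.33 λ).
Solving: λ (I_D1 V_DS2 − I_D2 V_DS1) = I_D2 − I_D1, so λ = (5.29 − 4.13) / (4.13 × 8.04 − 5.29 × 2.33) = 1.16 / 20.9 = 0.0556 V⁻¹.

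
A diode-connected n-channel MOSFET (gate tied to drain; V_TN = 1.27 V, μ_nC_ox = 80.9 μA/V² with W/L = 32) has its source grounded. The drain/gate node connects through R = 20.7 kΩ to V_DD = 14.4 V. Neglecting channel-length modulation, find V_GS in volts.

With gate tied to drain, V_GS = V_DS ≥ V_GS − V_TN, so the device is in saturation.
k_n = μ_nC_ox · (W/L) = 2.589 mA/V².
KCL at the drain: ½ k_n (V_GS − V_TN)² = (V_DD − V_GS)/R.
Let x = V_GS − 1.27. Then 26.8 x² + x − 13.13 = 0, giving x = 0.682 V (positive root), so V_GS = 1.95 V.
I_D = (V_DD − V_GS)/R = (14.4 − 1.95) / 20.7 = 0.601 mA.

V_GS = 1.95 V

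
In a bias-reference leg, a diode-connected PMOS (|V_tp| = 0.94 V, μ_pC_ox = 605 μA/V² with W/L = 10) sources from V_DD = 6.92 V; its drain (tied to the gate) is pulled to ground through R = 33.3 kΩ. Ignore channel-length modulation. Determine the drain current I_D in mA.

I_D = 0.172 mA

With gate tied to drain, V_SG = V_SD ≥ V_SG − |V_tp|, so the device is in saturation.
k_p = μ_pC_ox · (W/L) = 6.05 mA/V².
KCL at the drain: ½ k_p (V_SG − |V_tp|)² = (V_DD − V_SG)/R.
Let x = V_SG − 0.94. Then 101 x² + x − 5.98 = 0, giving x = 0.239 V (positive root), so V_SG = 1.18 V.
I_D = (V_DD − V_SG)/R = (6.92 − 1.18) / 33.3 = 0.172 mA.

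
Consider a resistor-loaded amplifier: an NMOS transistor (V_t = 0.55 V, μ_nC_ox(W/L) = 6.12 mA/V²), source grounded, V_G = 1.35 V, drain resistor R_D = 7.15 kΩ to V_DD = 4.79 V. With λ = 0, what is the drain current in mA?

I_D = 0.650 mA

V_GS = V_G = 1.35 V, so V_ov = 1.35 − 0.55 = 0.8 V.
Assume saturation: I_D = ½ k_n V_ov² = 0.5 × 6.12 × 0.8² = 1.96 mA, giving V_DS = V_DD − I_D R_D = 4.79 − 1.96 × 7.15 = -9.21 V.
But -9.21 V < V_ov = 0.8 V, so the device is actually in triode.
In triode I_D = k_n[V_ov V_DS − ½ V_DS²] and I_D = (V_DD − V_DS)/R_D. Equating: 21.9 V_DS² − 36.01 V_DS + 4.79 = 0, giving V_DS = 0.146 V (the root below V_ov).
I_D = (4.79 − 0.146) / 7.15 = 0.65 mA.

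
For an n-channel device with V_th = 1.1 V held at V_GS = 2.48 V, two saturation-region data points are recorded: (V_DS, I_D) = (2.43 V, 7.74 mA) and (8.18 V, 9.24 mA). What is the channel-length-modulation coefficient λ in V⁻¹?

λ = 0.0367 V⁻¹

With V_GS fixed, I_D ∝ (1 + λ V_DS) in saturation, so I_D2/I_D1 = (1 + λ V_DS2)/(1 + λ V_DS1).
9.24/7.74 = 1.194 = (1 + 8.18 λ)/(1 + 2.43 λ).
Solving: λ (I_D1 V_DS2 − I_D2 V_DS1) = I_D2 − I_D1, so λ = (9.24 − 7.74) / (7.74 × 8.18 − 9.24 × 2.43) = 1.5 / 40.9 = 0.0367 V⁻¹.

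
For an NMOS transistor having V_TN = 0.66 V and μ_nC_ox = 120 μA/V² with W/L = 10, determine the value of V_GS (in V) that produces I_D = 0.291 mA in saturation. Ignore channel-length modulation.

V_GS = 1.36 V

k_n = μ_nC_ox · (W/L) = 1.2 mA/V².
In saturation I_D = ½ k_n (V_GS − V_TN)², so V_GS − V_TN = √(2 I_D / k_n) = √(2 × 0.291 / 1.2) = 0.696 V.
V_GS = 0.66 + 0.696 = 1.36 V.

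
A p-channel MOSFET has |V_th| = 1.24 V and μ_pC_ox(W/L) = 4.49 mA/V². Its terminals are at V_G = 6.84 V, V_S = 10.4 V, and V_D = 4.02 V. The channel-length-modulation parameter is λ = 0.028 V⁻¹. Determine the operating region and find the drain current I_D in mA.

Saturation; I_D = 14.2 mA

V_SG = V_S − V_G = 10.4 − 6.84 = 3.56 V; V_SD = V_S − V_D = 10.4 − 4.02 = 6.38 V.
V_ov = V_SG − |V_th| = 3.56 − 1.24 = 2.32 V.
Since V_SD = 6.38 V ≥ V_ov = 2.32 V, the device is in saturation.
I_D = ½ k_p V_ov² (1 + λ V_SD) = 0.5 × 4.49 × 2.32² × (1 + 0.028 × 6.38) = 14.2 mA.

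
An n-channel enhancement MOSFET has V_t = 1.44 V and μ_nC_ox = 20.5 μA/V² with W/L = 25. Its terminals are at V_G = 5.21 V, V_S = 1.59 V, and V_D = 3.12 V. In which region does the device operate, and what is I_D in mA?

V_GS = V_G − V_S = 5.21 − 1.59 = 3.62 V; V_DS = V_D − V_S = 3.12 − 1.59 = 1.53 V.
k_n = μ_nC_ox · (W/L) = 0.5125 mA/V².
V_ov = V_GS − V_t = 3.62 − 1.44 = 2.18 V.
Since V_DS = 1.53 V < V_ov = 2.18 V, the device is in the triode region.
I_D = k_n [V_ov · V_DS − ½ V_DS²] = 0.5125 × [2.18 × 1.53 − 0.5 × 1.53²] = 1.11 mA.

Triode; I_D = 1.11 mA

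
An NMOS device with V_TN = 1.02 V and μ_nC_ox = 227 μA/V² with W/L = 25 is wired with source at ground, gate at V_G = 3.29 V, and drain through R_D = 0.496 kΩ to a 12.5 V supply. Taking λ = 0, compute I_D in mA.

V_GS = V_G = 3.29 V, so V_ov = 3.29 − 1.02 = 2.27 V.
k_n = μ_nC_ox · (W/L) = 5.675 mA/V².
Assume saturation: I_D = ½ k_n V_ov² = 0.5 × 5.675 × 2.27² = 14.6 mA, giving V_DS = V_DD − I_D R_D = 12.5 − 14.6 × 0.496 = 5.25 V.
V_DS = 5.25 V ≥ V_ov = 2.27 V, confirming saturation.

I_D = 14.6 mA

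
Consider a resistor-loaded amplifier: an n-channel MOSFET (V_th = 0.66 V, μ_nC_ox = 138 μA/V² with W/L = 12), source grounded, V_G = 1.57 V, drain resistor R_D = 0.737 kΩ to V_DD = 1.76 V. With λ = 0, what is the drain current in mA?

I_D = 0.686 mA

V_GS = V_G = 1.57 V, so V_ov = 1.57 − 0.66 = 0.91 V.
k_n = μ_nC_ox · (W/L) = 1.656 mA/V².
Assume saturation: I_D = ½ k_n V_ov² = 0.5 × 1.656 × 0.91² = 0.686 mA, giving V_DS = V_DD − I_D R_D = 1.76 − 0.686 × 0.737 = 1.25 V.
V_DS = 1.25 V ≥ V_ov = 0.91 V, confirming saturation.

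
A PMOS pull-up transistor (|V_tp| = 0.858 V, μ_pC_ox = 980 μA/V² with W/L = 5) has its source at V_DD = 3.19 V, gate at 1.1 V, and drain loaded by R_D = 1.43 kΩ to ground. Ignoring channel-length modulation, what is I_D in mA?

V_SG = V_DD − V_G = 3.19 − 1.1 = 2.09 V, so V_ov = 2.09 − 0.858 = 1.23 V.
k_p = μ_pC_ox · (W/L) = 4.9 mA/V².
Assume saturation: I_D = ½ k_p V_ov² = 0.5 × 4.9 × 1.23² = 3.72 mA, giving V_SD = V_DD − I_D R_D = 3.19 − 3.72 × 1.43 = -2.13 V.
But -2.13 V < V_ov = 1.23 V, so the device is actually in triode.
In triode I_D = k_p[V_ov V_SD − ½ V_SD²] and I_D = (V_DD − V_SD)/R_D. Equating: 3.5 V_SD² − 9.633 V_SD + 3.19 = 0, giving V_SD = 0.385 V (the root below V_ov).
I_D = (3.19 − 0.385) / 1.43 = 1.96 mA.

I_D = 1.96 mA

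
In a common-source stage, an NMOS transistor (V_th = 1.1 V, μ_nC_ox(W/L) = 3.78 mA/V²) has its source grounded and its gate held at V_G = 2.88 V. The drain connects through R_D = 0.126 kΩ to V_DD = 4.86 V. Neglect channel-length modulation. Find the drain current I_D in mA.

I_D = 5.99 mA

V_GS = V_G = 2.88 V, so V_ov = 2.88 − 1.1 = 1.78 V.
Assume saturation: I_D = ½ k_n V_ov² = 0.5 × 3.78 × 1.78² = 5.99 mA, giving V_DS = V_DD − I_D R_D = 4.86 − 5.99 × 0.126 = 4.11 V.
V_DS = 4.11 V ≥ V_ov = 1.78 V, confirming saturation.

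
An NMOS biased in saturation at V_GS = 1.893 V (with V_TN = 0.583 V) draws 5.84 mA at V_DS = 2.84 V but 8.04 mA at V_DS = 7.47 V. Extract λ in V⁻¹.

λ = 0.106 V⁻¹

With V_GS fixed, I_D ∝ (1 + λ V_DS) in saturation, so I_D2/I_D1 = (1 + λ V_DS2)/(1 + λ V_DS1).
8.04/5.84 = 1.377 = (1 + 7.47 λ)/(1 + 2.84 λ).
Solving: λ (I_D1 V_DS2 − I_D2 V_DS1) = I_D2 − I_D1, so λ = (8.04 − 5.84) / (5.84 × 7.47 − 8.04 × 2.84) = 2.2 / 20.8 = 0.106 V⁻¹.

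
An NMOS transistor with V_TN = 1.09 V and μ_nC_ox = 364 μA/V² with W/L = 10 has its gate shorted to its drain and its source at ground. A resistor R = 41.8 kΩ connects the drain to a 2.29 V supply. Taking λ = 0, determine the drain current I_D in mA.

I_D = 0.0259 mA

With gate tied to drain, V_GS = V_DS ≥ V_GS − V_TN, so the device is in saturation.
k_n = μ_nC_ox · (W/L) = 3.64 mA/V².
KCL at the drain: ½ k_n (V_GS − V_TN)² = (V_DD − V_GS)/R.
Let x = V_GS − 1.09. Then 76.1 x² + x − 1.2 = 0, giving x = 0.119 V (positive root), so V_GS = 1.21 V.
I_D = (V_DD − V_GS)/R = (2.29 − 1.21) / 41.8 = 0.0259 mA.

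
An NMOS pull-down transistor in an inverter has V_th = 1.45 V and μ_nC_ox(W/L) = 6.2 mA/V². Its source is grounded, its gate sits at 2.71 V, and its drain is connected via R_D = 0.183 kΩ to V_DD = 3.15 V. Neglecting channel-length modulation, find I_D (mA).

I_D = 4.92 mA

V_GS = V_G = 2.71 V, so V_ov = 2.71 − 1.45 = 1.26 V.
Assume saturation: I_D = ½ k_n V_ov² = 0.5 × 6.2 × 1.26² = 4.92 mA, giving V_DS = V_DD − I_D R_D = 3.15 − 4.92 × 0.183 = 2.25 V.
V_DS = 2.25 V ≥ V_ov = 1.26 V, confirming saturation.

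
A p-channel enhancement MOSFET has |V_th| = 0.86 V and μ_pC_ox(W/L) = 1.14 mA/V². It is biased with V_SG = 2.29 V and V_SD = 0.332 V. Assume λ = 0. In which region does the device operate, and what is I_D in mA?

Triode; I_D = 0.478 mA

V_ov = V_SG − |V_th| = 2.29 − 0.86 = 1.43 V.
Since V_SD = 0.332 V < V_ov = 1.43 V, the device is in the triode region.
I_D = k_p [V_ov · V_SD − ½ V_SD²] = 1.14 × [1.43 × 0.332 − 0.5 × 0.332²] = 0.478 mA.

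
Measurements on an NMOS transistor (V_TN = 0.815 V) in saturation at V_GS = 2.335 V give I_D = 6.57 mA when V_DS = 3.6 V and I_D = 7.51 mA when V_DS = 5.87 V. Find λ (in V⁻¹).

With V_GS fixed, I_D ∝ (1 + λ V_DS) in saturation, so I_D2/I_D1 = (1 + λ V_DS2)/(1 + λ V_DS1).
7.51/6.57 = 1.143 = (1 + 5.87 λ)/(1 + 3.6 λ).
Solving: λ (I_D1 V_DS2 − I_D2 V_DS1) = I_D2 − I_D1, so λ = (7.51 − 6.57) / (6.57 × 5.87 − 7.51 × 3.6) = 0.94 / 11.5 = 0.0815 V⁻¹.

λ = 0.0815 V⁻¹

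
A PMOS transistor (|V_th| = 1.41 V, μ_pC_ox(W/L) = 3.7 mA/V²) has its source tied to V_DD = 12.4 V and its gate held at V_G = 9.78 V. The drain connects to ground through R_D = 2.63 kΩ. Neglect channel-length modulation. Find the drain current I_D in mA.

I_D = 2.71 mA

V_SG = V_DD − V_G = 12.4 − 9.78 = 2.62 V, so V_ov = 2.62 − 1.41 = 1.21 V.
Assume saturation: I_D = ½ k_p V_ov² = 0.5 × 3.7 × 1.21² = 2.71 mA, giving V_SD = V_DD − I_D R_D = 12.4 − 2.71 × 2.63 = 5.28 V.
V_SD = 5.28 V ≥ V_ov = 1.21 V, confirming saturation.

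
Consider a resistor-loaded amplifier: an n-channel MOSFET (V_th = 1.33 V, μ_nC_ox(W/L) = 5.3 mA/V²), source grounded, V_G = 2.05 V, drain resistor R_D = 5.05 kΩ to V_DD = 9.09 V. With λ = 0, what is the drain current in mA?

I_D = 1.37 mA

V_GS = V_G = 2.05 V, so V_ov = 2.05 − 1.33 = 0.72 V.
Assume saturation: I_D = ½ k_n V_ov² = 0.5 × 5.3 × 0.72² = 1.37 mA, giving V_DS = V_DD − I_D R_D = 9.09 − 1.37 × 5.05 = 2.15 V.
V_DS = 2.15 V ≥ V_ov = 0.72 V, confirming saturation.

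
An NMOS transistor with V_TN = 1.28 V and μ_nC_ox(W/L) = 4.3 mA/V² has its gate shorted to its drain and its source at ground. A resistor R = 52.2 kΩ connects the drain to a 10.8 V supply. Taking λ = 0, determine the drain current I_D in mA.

With gate tied to drain, V_GS = V_DS ≥ V_GS − V_TN, so the device is in saturation.
KCL at the drain: ½ k_n (V_GS − V_TN)² = (V_DD − V_GS)/R.
Let x = V_GS − 1.28. Then 112 x² + x − 9.52 = 0, giving x = 0.287 V (positive root), so V_GS = 1.57 V.
I_D = (V_DD − V_GS)/R = (10.8 − 1.57) / 52.2 = 0.177 mA.

I_D = 0.177 mA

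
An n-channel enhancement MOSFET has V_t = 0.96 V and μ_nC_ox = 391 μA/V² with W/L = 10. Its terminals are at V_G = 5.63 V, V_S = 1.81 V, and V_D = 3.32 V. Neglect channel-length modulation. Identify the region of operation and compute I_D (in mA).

Triode; I_D = 12.4 mA

V_GS = V_G − V_S = 5.63 − 1.81 = 3.82 V; V_DS = V_D − V_S = 3.32 − 1.81 = 1.51 V.
k_n = μ_nC_ox · (W/L) = 3.91 mA/V².
V_ov = V_GS − V_t = 3.82 − 0.96 = 2.86 V.
Since V_DS = 1.51 V < V_ov = 2.86 V, the device is in the triode region.
I_D = k_n [V_ov · V_DS − ½ V_DS²] = 3.91 × [2.86 × 1.51 − 0.5 × 1.51²] = 12.4 mA.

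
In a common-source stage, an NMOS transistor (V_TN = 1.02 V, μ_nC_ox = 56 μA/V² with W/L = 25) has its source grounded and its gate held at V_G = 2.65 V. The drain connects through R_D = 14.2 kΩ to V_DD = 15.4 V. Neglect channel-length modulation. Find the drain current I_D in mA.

V_GS = V_G = 2.65 V, so V_ov = 2.65 − 1.02 = 1.63 V.
k_n = μ_nC_ox · (W/L) = 1.4 mA/V².
Assume saturation: I_D = ½ k_n V_ov² = 0.5 × 1.4 × 1.63² = 1.86 mA, giving V_DS = V_DD − I_D R_D = 15.4 − 1.86 × 14.2 = -11 V.
But -11 V < V_ov = 1.63 V, so the device is actually in triode.
In triode I_D = k_n[V_ov V_DS − ½ V_DS²] and I_D = (V_DD − V_DS)/R_D. Equating: 9.94 V_DS² − 33.4 V_DS + 15.4 = 0, giving V_DS = 0.552 V (the root below V_ov).
I_D = (15.4 − 0.552) / 14.2 = 1.05 mA.

I_D = 1.05 mA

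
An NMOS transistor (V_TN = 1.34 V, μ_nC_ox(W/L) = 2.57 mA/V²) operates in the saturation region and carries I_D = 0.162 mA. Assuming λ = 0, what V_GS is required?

V_GS = 1.70 V

In saturation I_D = ½ k_n (V_GS − V_TN)², so V_GS − V_TN = √(2 I_D / k_n) = √(2 × 0.162 / 2.57) = 0.355 V.
V_GS = 1.34 + 0.355 = 1.7 V.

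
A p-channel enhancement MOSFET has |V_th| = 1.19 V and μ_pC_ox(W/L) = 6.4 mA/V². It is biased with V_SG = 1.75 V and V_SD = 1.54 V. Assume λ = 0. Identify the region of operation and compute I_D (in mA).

Saturation; I_D = 1.00 mA

V_ov = V_SG − |V_th| = 1.75 − 1.19 = 0.56 V.
Since V_SD = 1.54 V ≥ V_ov = 0.56 V, the device is in saturation.
I_D = ½ k_p V_ov² = 0.5 × 6.4 × 0.56² = 1 mA.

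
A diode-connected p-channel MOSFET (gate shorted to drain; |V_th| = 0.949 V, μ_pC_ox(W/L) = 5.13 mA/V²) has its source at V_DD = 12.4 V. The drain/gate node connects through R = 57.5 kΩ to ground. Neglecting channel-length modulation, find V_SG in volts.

With gate tied to drain, V_SG = V_SD ≥ V_SG − |V_th|, so the device is in saturation.
KCL at the drain: ½ k_p (V_SG − |V_th|)² = (V_DD − V_SG)/R.
Let x = V_SG − 0.949. Then 147 x² + x − 11.45 = 0, giving x = 0.275 V (positive root), so V_SG = 1.22 V.
I_D = (V_DD − V_SG)/R = (12.4 − 1.22) / 57.5 = 0.194 mA.

V_SG = 1.22 V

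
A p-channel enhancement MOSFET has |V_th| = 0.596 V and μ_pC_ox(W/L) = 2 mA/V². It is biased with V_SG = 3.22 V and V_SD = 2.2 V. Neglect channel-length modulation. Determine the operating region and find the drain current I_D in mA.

V_ov = V_SG − |V_th| = 3.22 − 0.596 = 2.62 V.
Since V_SD = 2.2 V < V_ov = 2.62 V, the device is in the triode region.
I_D = k_p [V_ov · V_SD − ½ V_SD²] = 2 × [2.62 × 2.2 − 0.5 × 2.2²] = 6.71 mA.

Triode; I_D = 6.71 mA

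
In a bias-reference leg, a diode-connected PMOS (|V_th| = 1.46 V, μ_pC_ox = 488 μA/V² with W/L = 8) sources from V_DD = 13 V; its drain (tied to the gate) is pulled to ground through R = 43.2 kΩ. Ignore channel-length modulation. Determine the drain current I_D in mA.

With gate tied to drain, V_SG = V_SD ≥ V_SG − |V_th|, so the device is in saturation.
k_p = μ_pC_ox · (W/L) = 3.904 mA/V².
KCL at the drain: ½ k_p (V_SG − |V_th|)² = (V_DD − V_SG)/R.
Let x = V_SG − 1.46. Then 84.3 x² + x − 11.54 = 0, giving x = 0.364 V (positive root), so V_SG = 1.82 V.
I_D = (V_DD − V_SG)/R = (13 − 1.82) / 43.2 = 0.259 mA.

I_D = 0.259 mA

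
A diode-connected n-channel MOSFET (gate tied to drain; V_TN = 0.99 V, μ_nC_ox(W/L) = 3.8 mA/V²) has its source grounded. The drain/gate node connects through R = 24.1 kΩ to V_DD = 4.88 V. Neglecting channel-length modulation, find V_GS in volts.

With gate tied to drain, V_GS = V_DS ≥ V_GS − V_TN, so the device is in saturation.
KCL at the drain: ½ k_n (V_GS − V_TN)² = (V_DD − V_GS)/R.
Let x = V_GS − 0.99. Then 45.8 x² + x − 3.89 = 0, giving x = 0.281 V (positive root), so V_GS = 1.27 V.
I_D = (V_DD − V_GS)/R = (4.88 − 1.27) / 24.1 = 0.15 mA.

V_GS = 1.27 V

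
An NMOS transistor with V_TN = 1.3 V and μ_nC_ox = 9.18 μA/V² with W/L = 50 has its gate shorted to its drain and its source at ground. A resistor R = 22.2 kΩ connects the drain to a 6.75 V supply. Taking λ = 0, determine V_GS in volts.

V_GS = 2.24 V

With gate tied to drain, V_GS = V_DS ≥ V_GS − V_TN, so the device is in saturation.
k_n = μ_nC_ox · (W/L) = 0.459 mA/V².
KCL at the drain: ½ k_n (V_GS − V_TN)² = (V_DD − V_GS)/R.
Let x = V_GS − 1.3. Then 5.09 x² + x − 5.45 = 0, giving x = 0.941 V (positive root), so V_GS = 2.24 V.
I_D = (V_DD − V_GS)/R = (6.75 − 2.24) / 22.2 = 0.203 mA.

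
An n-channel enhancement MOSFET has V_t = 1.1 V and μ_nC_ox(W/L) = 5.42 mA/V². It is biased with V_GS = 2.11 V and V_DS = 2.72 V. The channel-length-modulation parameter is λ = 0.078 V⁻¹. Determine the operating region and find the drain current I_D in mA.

Saturation; I_D = 3.35 mA

V_ov = V_GS − V_t = 2.11 − 1.1 = 1.01 V.
Since V_DS = 2.72 V ≥ V_ov = 1.01 V, the device is in saturation.
I_D = ½ k_n V_ov² (1 + λ V_DS) = 0.5 × 5.42 × 1.01² × (1 + 0.078 × 2.72) = 3.35 mA.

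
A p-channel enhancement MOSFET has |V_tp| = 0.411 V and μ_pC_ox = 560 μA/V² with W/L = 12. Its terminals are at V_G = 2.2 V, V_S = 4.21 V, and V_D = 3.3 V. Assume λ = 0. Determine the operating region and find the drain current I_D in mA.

Triode; I_D = 7.00 mA

V_SG = V_S − V_G = 4.21 − 2.2 = 2.01 V; V_SD = V_S − V_D = 4.21 − 3.3 = 0.91 V.
k_p = μ_pC_ox · (W/L) = 6.72 mA/V².
V_ov = V_SG − |V_tp| = 2.01 − 0.411 = 1.6 V.
Since V_SD = 0.91 V < V_ov = 1.6 V, the device is in the triode region.
I_D = k_p [V_ov · V_SD − ½ V_SD²] = 6.72 × [1.6 × 0.91 − 0.5 × 0.91²] = 7 mA.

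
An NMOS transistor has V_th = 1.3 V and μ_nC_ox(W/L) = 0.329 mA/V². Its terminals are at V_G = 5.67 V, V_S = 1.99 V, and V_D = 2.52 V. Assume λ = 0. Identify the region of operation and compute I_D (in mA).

V_GS = V_G − V_S = 5.67 − 1.99 = 3.68 V; V_DS = V_D − V_S = 2.52 − 1.99 = 0.53 V.
V_ov = V_GS − V_th = 3.68 − 1.3 = 2.38 V.
Since V_DS = 0.53 V < V_ov = 2.38 V, the device is in the triode region.
I_D = k_n [V_ov · V_DS − ½ V_DS²] = 0.329 × [2.38 × 0.53 − 0.5 × 0.53²] = 0.369 mA.

Triode; I_D = 0.369 mA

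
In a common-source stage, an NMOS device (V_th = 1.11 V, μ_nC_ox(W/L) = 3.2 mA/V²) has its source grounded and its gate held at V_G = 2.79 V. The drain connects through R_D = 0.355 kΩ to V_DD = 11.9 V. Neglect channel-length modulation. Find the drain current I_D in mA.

I_D = 4.52 mA

V_GS = V_G = 2.79 V, so V_ov = 2.79 − 1.11 = 1.68 V.
Assume saturation: I_D = ½ k_n V_ov² = 0.5 × 3.2 × 1.68² = 4.52 mA, giving V_DS = V_DD − I_D R_D = 11.9 − 4.52 × 0.355 = 10.3 V.
V_DS = 10.3 V ≥ V_ov = 1.68 V, confirming saturation.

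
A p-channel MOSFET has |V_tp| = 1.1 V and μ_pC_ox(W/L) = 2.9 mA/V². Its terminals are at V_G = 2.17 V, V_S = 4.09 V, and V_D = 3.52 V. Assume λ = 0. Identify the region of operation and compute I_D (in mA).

Triode; I_D = 0.884 mA

V_SG = V_S − V_G = 4.09 − 2.17 = 1.92 V; V_SD = V_S − V_D = 4.09 − 3.52 = 0.57 V.
V_ov = V_SG − |V_tp| = 1.92 − 1.1 = 0.82 V.
Since V_SD = 0.57 V < V_ov = 0.82 V, the device is in the triode region.
I_D = k_p [V_ov · V_SD − ½ V_SD²] = 2.9 × [0.82 × 0.57 − 0.5 × 0.57²] = 0.884 mA.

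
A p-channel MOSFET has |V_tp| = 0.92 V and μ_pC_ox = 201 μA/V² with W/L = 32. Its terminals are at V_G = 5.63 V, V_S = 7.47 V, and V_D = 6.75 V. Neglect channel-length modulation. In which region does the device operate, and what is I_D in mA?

Triode; I_D = 2.59 mA

V_SG = V_S − V_G = 7.47 − 5.63 = 1.84 V; V_SD = V_S − V_D = 7.47 − 6.75 = 0.72 V.
k_p = μ_pC_ox · (W/L) = 6.432 mA/V².
V_ov = V_SG − |V_tp| = 1.84 − 0.92 = 0.92 V.
Since V_SD = 0.72 V < V_ov = 0.92 V, the device is in the triode region.
I_D = k_p [V_ov · V_SD − ½ V_SD²] = 6.432 × [0.92 × 0.72 − 0.5 × 0.72²] = 2.59 mA.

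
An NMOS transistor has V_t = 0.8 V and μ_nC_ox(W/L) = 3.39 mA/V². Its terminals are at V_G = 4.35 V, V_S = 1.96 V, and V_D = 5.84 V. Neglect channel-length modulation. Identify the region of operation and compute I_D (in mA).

Saturation; I_D = 4.29 mA

V_GS = V_G − V_S = 4.35 − 1.96 = 2.39 V; V_DS = V_D − V_S = 5.84 − 1.96 = 3.88 V.
V_ov = V_GS − V_t = 2.39 − 0.8 = 1.59 V.
Since V_DS = 3.88 V ≥ V_ov = 1.59 V, the device is in saturation.
I_D = ½ k_n V_ov² = 0.5 × 3.39 × 1.59² = 4.29 mA.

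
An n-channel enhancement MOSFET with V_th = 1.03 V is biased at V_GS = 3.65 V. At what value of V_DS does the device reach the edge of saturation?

The boundary between triode and saturation is V_DS = V_GS − V_th = V_ov.
V_ov = 3.65 − 1.03 = 2.62 V.

V_DS,sat = 2.62 V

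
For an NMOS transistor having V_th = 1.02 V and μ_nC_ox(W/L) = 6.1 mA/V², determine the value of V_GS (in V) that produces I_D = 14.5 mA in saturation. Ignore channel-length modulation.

In saturation I_D = ½ k_n (V_GS − V_th)², so V_GS − V_th = √(2 I_D / k_n) = √(2 × 14.5 / 6.1) = 2.18 V.
V_GS = 1.02 + 2.18 = 3.2 V.

V_GS = 3.20 V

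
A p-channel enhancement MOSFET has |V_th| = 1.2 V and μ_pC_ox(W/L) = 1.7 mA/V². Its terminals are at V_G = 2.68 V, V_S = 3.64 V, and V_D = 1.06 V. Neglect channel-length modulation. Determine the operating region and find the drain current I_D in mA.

Cutoff; I_D = 0 mA

V_SG = V_S − V_G = 3.64 − 2.68 = 0.96 V; V_SD = V_S − V_D = 3.64 − 1.06 = 2.58 V.
V_SG = 0.96 V < |V_th| = 1.2 V, so the transistor is in cutoff.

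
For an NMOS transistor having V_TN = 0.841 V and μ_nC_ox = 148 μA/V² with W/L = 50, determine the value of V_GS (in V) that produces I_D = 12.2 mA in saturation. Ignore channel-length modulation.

k_n = μ_nC_ox · (W/L) = 7.4 mA/V².
In saturation I_D = ½ k_n (V_GS − V_TN)², so V_GS − V_TN = √(2 I_D / k_n) = √(2 × 12.2 / 7.4) = 1.82 V.
V_GS = 0.841 + 1.82 = 2.66 V.

V_GS = 2.66 V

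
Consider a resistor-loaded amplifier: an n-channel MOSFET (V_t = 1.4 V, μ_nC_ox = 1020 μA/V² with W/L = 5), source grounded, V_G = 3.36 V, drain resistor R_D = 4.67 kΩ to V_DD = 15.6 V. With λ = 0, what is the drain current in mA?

V_GS = V_G = 3.36 V, so V_ov = 3.36 − 1.4 = 1.96 V.
k_n = μ_nC_ox · (W/L) = 5.1 mA/V².
Assume saturation: I_D = ½ k_n V_ov² = 0.5 × 5.1 × 1.96² = 9.8 mA, giving V_DS = V_DD − I_D R_D = 15.6 − 9.8 × 4.67 = -30.1 V.
But -30.1 V < V_ov = 1.96 V, so the device is actually in triode.
In triode I_D = k_n[V_ov V_DS − ½ V_DS²] and I_D = (V_DD − V_DS)/R_D. Equating: 11.9 V_DS² − 47.68 V_DS + 15.6 = 0, giving V_DS = 0.359 V (the root below V_ov).
I_D = (15.6 − 0.359) / 4.67 = 3.26 mA.

I_D = 3.26 mA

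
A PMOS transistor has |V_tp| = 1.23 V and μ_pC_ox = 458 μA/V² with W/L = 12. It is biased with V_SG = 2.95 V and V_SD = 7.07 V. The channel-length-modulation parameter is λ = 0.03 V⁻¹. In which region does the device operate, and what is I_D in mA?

Saturation; I_D = 9.85 mA

k_p = μ_pC_ox · (W/L) = 5.496 mA/V².
V_ov = V_SG − |V_tp| = 2.95 − 1.23 = 1.72 V.
Since V_SD = 7.07 V ≥ V_ov = 1.72 V, the device is in saturation.
I_D = ½ k_p V_ov² (1 + λ V_SD) = 0.5 × 5.496 × 1.72² × (1 + 0.03 × 7.07) = 9.85 mA.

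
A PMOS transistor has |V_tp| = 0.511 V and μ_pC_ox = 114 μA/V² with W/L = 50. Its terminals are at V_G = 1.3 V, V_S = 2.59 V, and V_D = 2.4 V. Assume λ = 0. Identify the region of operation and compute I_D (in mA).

Triode; I_D = 0.741 mA

V_SG = V_S − V_G = 2.59 − 1.3 = 1.29 V; V_SD = V_S − V_D = 2.59 − 2.4 = 0.19 V.
k_p = μ_pC_ox · (W/L) = 5.7 mA/V².
V_ov = V_SG − |V_tp| = 1.29 − 0.511 = 0.779 V.
Since V_SD = 0.19 V < V_ov = 0.779 V, the device is in the triode region.
I_D = k_p [V_ov · V_SD − ½ V_SD²] = 5.7 × [0.779 × 0.19 − 0.5 × 0.19²] = 0.741 mA.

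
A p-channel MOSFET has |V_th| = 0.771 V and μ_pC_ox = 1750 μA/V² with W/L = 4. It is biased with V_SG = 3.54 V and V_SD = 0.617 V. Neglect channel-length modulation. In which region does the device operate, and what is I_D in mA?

Triode; I_D = 10.6 mA

k_p = μ_pC_ox · (W/L) = 7 mA/V².
V_ov = V_SG − |V_th| = 3.54 − 0.771 = 2.77 V.
Since V_SD = 0.617 V < V_ov = 2.77 V, the device is in the triode region.
I_D = k_p [V_ov · V_SD − ½ V_SD²] = 7 × [2.77 × 0.617 − 0.5 × 0.617²] = 10.6 mA.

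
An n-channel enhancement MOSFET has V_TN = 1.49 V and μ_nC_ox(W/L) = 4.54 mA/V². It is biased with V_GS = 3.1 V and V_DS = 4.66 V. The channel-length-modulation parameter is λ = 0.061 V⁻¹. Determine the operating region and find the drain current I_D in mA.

Saturation; I_D = 7.56 mA

V_ov = V_GS − V_TN = 3.1 − 1.49 = 1.61 V.
Since V_DS = 4.66 V ≥ V_ov = 1.61 V, the device is in saturation.
I_D = ½ k_n V_ov² (1 + λ V_DS) = 0.5 × 4.54 × 1.61² × (1 + 0.061 × 4.66) = 7.56 mA.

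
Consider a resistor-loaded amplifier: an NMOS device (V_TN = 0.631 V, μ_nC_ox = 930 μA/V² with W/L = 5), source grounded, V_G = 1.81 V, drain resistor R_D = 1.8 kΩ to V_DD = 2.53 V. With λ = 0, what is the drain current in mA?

V_GS = V_G = 1.81 V, so V_ov = 1.81 − 0.631 = 1.18 V.
k_n = μ_nC_ox · (W/L) = 4.65 mA/V².
Assume saturation: I_D = ½ k_n V_ov² = 0.5 × 4.65 × 1.18² = 3.23 mA, giving V_DS = V_DD − I_D R_D = 2.53 − 3.23 × 1.8 = -3.29 V.
But -3.29 V < V_ov = 1.18 V, so the device is actually in triode.
In triode I_D = k_n[V_ov V_DS − ½ V_DS²] and I_D = (V_DD − V_DS)/R_D. Equating: 4.19 V_DS² − 10.87 V_DS + 2.53 = 0, giving V_DS = 0.259 V (the root below V_ov).
I_D = (2.53 − 0.259) / 1.8 = 1.26 mA.

I_D = 1.26 mA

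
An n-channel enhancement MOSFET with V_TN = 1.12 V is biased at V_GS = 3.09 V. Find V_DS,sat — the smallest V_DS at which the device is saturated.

V_DS,sat = 1.97 V

The boundary between triode and saturation is V_DS = V_GS − V_TN = V_ov.
V_ov = 3.09 − 1.12 = 1.97 V.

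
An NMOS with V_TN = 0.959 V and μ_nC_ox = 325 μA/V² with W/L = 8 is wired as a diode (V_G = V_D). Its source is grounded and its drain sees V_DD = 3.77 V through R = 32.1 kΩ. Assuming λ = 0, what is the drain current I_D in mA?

With gate tied to drain, V_GS = V_DS ≥ V_GS − V_TN, so the device is in saturation.
k_n = μ_nC_ox · (W/L) = 2.6 mA/V².
KCL at the drain: ½ k_n (V_GS − V_TN)² = (V_DD − V_GS)/R.
Let x = V_GS − 0.959. Then 41.7 x² + x − 2.811 = 0, giving x = 0.248 V (positive root), so V_GS = 1.21 V.
I_D = (V_DD − V_GS)/R = (3.77 − 1.21) / 32.1 = 0.0798 mA.

I_D = 0.0798 mA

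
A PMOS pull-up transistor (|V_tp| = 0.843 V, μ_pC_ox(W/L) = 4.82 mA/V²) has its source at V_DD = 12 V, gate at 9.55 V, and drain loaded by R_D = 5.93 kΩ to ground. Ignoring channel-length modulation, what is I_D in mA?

I_D = 1.98 mA

V_SG = V_DD − V_G = 12 − 9.55 = 2.45 V, so V_ov = 2.45 − 0.843 = 1.61 V.
Assume saturation: I_D = ½ k_p V_ov² = 0.5 × 4.82 × 1.61² = 6.22 mA, giving V_SD = V_DD − I_D R_D = 12 − 6.22 × 5.93 = -24.9 V.
But -24.9 V < V_ov = 1.61 V, so the device is actually in triode.
In triode I_D = k_p[V_ov V_SD − ½ V_SD²] and I_D = (V_DD − V_SD)/R_D. Equating: 14.3 V_SD² − 46.93 V_SD + 12 = 0, giving V_SD = 0.279 V (the root below V_ov).
I_D = (12 − 0.279) / 5.93 = 1.98 mA.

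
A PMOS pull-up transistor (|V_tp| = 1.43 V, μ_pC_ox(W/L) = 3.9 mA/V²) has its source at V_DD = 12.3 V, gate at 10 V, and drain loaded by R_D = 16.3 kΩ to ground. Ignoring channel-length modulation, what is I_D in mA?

V_SG = V_DD − V_G = 12.3 − 10 = 2.3 V, so V_ov = 2.3 − 1.43 = 0.87 V.
Assume saturation: I_D = ½ k_p V_ov² = 0.5 × 3.9 × 0.87² = 1.48 mA, giving V_SD = V_DD − I_D R_D = 12.3 − 1.48 × 16.3 = -11.8 V.
But -11.8 V < V_ov = 0.87 V, so the device is actually in triode.
In triode I_D = k_p[V_ov V_SD − ½ V_SD²] and I_D = (V_DD − V_SD)/R_D. Equating: 31.8 V_SD² − 56.31 V_SD + 12.3 = 0, giving V_SD = 0.255 V (the root below V_ov).
I_D = (12.3 − 0.255) / 16.3 = 0.739 mA.

I_D = 0.739 mA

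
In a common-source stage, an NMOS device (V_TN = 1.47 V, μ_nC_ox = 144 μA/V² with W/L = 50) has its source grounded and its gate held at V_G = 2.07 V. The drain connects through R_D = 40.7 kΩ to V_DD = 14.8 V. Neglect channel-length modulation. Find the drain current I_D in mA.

I_D = 0.361 mA

V_GS = V_G = 2.07 V, so V_ov = 2.07 − 1.47 = 0.6 V.
k_n = μ_nC_ox · (W/L) = 7.2 mA/V².
Assume saturation: I_D = ½ k_n V_ov² = 0.5 × 7.2 × 0.6² = 1.3 mA, giving V_DS = V_DD − I_D R_D = 14.8 − 1.3 × 40.7 = -37.9 V.
But -37.9 V < V_ov = 0.6 V, so the device is actually in triode.
In triode I_D = k_n[V_ov V_DS − ½ V_DS²] and I_D = (V_DD − V_DS)/R_D. Equating: 147 V_DS² − 176.8 V_DS + 14.8 = 0, giving V_DS = 0.0905 V (the root below V_ov).
I_D = (14.8 − 0.0905) / 40.7 = 0.361 mA.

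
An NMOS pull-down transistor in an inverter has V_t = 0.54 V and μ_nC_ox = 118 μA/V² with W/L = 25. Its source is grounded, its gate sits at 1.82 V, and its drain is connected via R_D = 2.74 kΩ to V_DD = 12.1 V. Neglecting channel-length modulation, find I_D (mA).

V_GS = V_G = 1.82 V, so V_ov = 1.82 − 0.54 = 1.28 V.
k_n = μ_nC_ox · (W/L) = 2.95 mA/V².
Assume saturation: I_D = ½ k_n V_ov² = 0.5 × 2.95 × 1.28² = 2.42 mA, giving V_DS = V_DD − I_D R_D = 12.1 − 2.42 × 2.74 = 5.48 V.
V_DS = 5.48 V ≥ V_ov = 1.28 V, confirming saturation.

I_D = 2.42 mA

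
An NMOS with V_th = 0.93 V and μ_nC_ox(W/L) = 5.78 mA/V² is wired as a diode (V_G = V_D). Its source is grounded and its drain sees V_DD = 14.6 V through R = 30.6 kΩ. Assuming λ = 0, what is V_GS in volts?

With gate tied to drain, V_GS = V_DS ≥ V_GS − V_th, so the device is in saturation.
KCL at the drain: ½ k_n (V_GS − V_th)² = (V_DD − V_GS)/R.
Let x = V_GS − 0.93. Then 88.4 x² + x − 13.67 = 0, giving x = 0.388 V (positive root), so V_GS = 1.32 V.
I_D = (V_DD − V_GS)/R = (14.6 − 1.32) / 30.6 = 0.434 mA.

V_GS = 1.32 V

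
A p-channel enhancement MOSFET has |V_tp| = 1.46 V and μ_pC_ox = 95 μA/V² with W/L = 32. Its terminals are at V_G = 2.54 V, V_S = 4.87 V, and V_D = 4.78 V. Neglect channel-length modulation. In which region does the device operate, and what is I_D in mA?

Triode; I_D = 0.226 mA

V_SG = V_S − V_G = 4.87 − 2.54 = 2.33 V; V_SD = V_S − V_D = 4.87 − 4.78 = 0.09 V.
k_p = μ_pC_ox · (W/L) = 3.04 mA/V².
V_ov = V_SG − |V_tp| = 2.33 − 1.46 = 0.87 V.
Since V_SD = 0.09 V < V_ov = 0.87 V, the device is in the triode region.
I_D = k_p [V_ov · V_SD − ½ V_SD²] = 3.04 × [0.87 × 0.09 − 0.5 × 0.09²] = 0.226 mA.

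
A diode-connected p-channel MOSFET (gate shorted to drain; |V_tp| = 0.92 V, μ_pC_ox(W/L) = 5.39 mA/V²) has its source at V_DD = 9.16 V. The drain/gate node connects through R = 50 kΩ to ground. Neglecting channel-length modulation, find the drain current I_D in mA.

With gate tied to drain, V_SG = V_SD ≥ V_SG − |V_tp|, so the device is in saturation.
KCL at the drain: ½ k_p (V_SG − |V_tp|)² = (V_DD − V_SG)/R.
Let x = V_SG − 0.92. Then 135 x² + x − 8.24 = 0, giving x = 0.244 V (positive root), so V_SG = 1.16 V.
I_D = (V_DD − V_SG)/R = (9.16 − 1.16) / 50 = 0.16 mA.

I_D = 0.160 mA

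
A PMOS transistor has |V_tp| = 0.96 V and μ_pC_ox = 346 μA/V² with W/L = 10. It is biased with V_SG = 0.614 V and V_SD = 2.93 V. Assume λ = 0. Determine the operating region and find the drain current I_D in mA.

Cutoff; I_D = 0 mA

V_SG = 0.614 V < |V_tp| = 0.96 V, so the transistor is in cutoff.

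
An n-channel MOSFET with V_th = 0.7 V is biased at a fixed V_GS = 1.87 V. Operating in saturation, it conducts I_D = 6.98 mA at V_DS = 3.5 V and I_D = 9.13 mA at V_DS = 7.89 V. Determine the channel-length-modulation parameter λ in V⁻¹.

λ = 0.0930 V⁻¹

With V_GS fixed, I_D ∝ (1 + λ V_DS) in saturation, so I_D2/I_D1 = (1 + λ V_DS2)/(1 + λ V_DS1).
9.13/6.98 = 1.308 = (1 + 7.89 λ)/(1 + 3.5 λ).
Solving: λ (I_D1 V_DS2 − I_D2 V_DS1) = I_D2 − I_D1, so λ = (9.13 − 6.98) / (6.98 × 7.89 − 9.13 × 3.5) = 2.15 / 23.1 = 0.093 V⁻¹.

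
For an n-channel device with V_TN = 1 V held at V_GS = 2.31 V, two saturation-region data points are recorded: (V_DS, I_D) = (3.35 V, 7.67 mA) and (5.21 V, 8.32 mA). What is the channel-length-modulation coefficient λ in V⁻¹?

With V_GS fixed, I_D ∝ (1 + λ V_DS) in saturation, so I_D2/I_D1 = (1 + λ V_DS2)/(1 + λ V_DS1).
8.32/7.67 = 1.085 = (1 + 5.21 λ)/(1 + 3.35 λ).
Solving: λ (I_D1 V_DS2 − I_D2 V_DS1) = I_D2 − I_D1, so λ = (8.32 − 7.67) / (7.67 × 5.21 − 8.32 × 3.35) = 0.65 / 12.1 = 0.0538 V⁻¹.

λ = 0.0538 V⁻¹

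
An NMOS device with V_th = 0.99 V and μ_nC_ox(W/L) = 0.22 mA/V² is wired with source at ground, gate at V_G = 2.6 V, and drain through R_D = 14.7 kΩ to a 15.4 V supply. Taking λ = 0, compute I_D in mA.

V_GS = V_G = 2.6 V, so V_ov = 2.6 − 0.99 = 1.61 V.
Assume saturation: I_D = ½ k_n V_ov² = 0.5 × 0.22 × 1.61² = 0.285 mA, giving V_DS = V_DD − I_D R_D = 15.4 − 0.285 × 14.7 = 11.2 V.
V_DS = 11.2 V ≥ V_ov = 1.61 V, confirming saturation.

I_D = 0.285 mA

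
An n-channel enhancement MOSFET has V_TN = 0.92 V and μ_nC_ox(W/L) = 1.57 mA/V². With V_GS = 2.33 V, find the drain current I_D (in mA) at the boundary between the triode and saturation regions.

I_D = 1.56 mA

At the boundary V_DS = V_ov = V_GS − V_TN = 2.33 − 0.92 = 1.41 V.
I_D = ½ k_n V_ov² = 0.5 × 1.57 × 1.41² = 1.56 mA.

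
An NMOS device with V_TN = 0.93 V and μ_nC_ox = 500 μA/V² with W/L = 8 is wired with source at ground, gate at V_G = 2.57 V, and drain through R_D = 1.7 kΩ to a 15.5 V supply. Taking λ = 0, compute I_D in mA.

I_D = 5.38 mA

V_GS = V_G = 2.57 V, so V_ov = 2.57 − 0.93 = 1.64 V.
k_n = μ_nC_ox · (W/L) = 4 mA/V².
Assume saturation: I_D = ½ k_n V_ov² = 0.5 × 4 × 1.64² = 5.38 mA, giving V_DS = V_DD − I_D R_D = 15.5 − 5.38 × 1.7 = 6.36 V.
V_DS = 6.36 V ≥ V_ov = 1.64 V, confirming saturation.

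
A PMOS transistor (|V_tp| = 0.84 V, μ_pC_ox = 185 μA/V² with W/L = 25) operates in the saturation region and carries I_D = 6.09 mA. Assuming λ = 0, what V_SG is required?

k_p = μ_pC_ox · (W/L) = 4.625 mA/V².
In saturation I_D = ½ k_p (V_SG − |V_tp|)², so V_SG − |V_tp| = √(2 I_D / k_p) = √(2 × 6.09 / 4.625) = 1.62 V.
V_SG = 0.84 + 1.62 = 2.46 V.

V_SG = 2.46 V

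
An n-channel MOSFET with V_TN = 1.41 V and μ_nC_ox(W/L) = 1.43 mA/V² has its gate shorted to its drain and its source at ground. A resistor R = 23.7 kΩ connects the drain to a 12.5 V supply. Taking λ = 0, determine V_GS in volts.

V_GS = 2.19 V

With gate tied to drain, V_GS = V_DS ≥ V_GS − V_TN, so the device is in saturation.
KCL at the drain: ½ k_n (V_GS − V_TN)² = (V_DD − V_GS)/R.
Let x = V_GS − 1.41. Then 16.9 x² + x − 11.09 = 0, giving x = 0.78 V (positive root), so V_GS = 2.19 V.
I_D = (V_DD − V_GS)/R = (12.5 − 2.19) / 23.7 = 0.435 mA.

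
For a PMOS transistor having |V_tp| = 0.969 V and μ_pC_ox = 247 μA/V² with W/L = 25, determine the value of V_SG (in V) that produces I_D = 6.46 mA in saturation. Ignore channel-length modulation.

V_SG = 2.42 V

k_p = μ_pC_ox · (W/L) = 6.175 mA/V².
In saturation I_D = ½ k_p (V_SG − |V_tp|)², so V_SG − |V_tp| = √(2 I_D / k_p) = √(2 × 6.46 / 6.175) = 1.45 V.
V_SG = 0.969 + 1.45 = 2.42 V.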